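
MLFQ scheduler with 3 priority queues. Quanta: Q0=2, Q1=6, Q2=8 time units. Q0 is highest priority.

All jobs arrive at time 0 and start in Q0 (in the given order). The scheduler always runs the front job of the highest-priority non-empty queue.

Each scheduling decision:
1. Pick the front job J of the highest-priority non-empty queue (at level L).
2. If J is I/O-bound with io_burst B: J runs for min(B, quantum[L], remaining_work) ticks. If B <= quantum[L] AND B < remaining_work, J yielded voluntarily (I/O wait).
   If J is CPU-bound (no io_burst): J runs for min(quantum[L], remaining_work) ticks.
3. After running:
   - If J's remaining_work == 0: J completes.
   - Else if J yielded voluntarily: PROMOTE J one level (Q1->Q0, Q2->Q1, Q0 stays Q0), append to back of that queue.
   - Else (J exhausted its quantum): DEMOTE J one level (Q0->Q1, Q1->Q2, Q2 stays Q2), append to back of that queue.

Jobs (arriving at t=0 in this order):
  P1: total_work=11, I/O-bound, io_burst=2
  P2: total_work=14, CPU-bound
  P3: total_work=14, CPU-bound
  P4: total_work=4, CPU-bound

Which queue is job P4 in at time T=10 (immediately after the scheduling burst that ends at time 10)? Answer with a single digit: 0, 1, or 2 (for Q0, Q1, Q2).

Answer: 1

Derivation:
t=0-2: P1@Q0 runs 2, rem=9, I/O yield, promote→Q0. Q0=[P2,P3,P4,P1] Q1=[] Q2=[]
t=2-4: P2@Q0 runs 2, rem=12, quantum used, demote→Q1. Q0=[P3,P4,P1] Q1=[P2] Q2=[]
t=4-6: P3@Q0 runs 2, rem=12, quantum used, demote→Q1. Q0=[P4,P1] Q1=[P2,P3] Q2=[]
t=6-8: P4@Q0 runs 2, rem=2, quantum used, demote→Q1. Q0=[P1] Q1=[P2,P3,P4] Q2=[]
t=8-10: P1@Q0 runs 2, rem=7, I/O yield, promote→Q0. Q0=[P1] Q1=[P2,P3,P4] Q2=[]
t=10-12: P1@Q0 runs 2, rem=5, I/O yield, promote→Q0. Q0=[P1] Q1=[P2,P3,P4] Q2=[]
t=12-14: P1@Q0 runs 2, rem=3, I/O yield, promote→Q0. Q0=[P1] Q1=[P2,P3,P4] Q2=[]
t=14-16: P1@Q0 runs 2, rem=1, I/O yield, promote→Q0. Q0=[P1] Q1=[P2,P3,P4] Q2=[]
t=16-17: P1@Q0 runs 1, rem=0, completes. Q0=[] Q1=[P2,P3,P4] Q2=[]
t=17-23: P2@Q1 runs 6, rem=6, quantum used, demote→Q2. Q0=[] Q1=[P3,P4] Q2=[P2]
t=23-29: P3@Q1 runs 6, rem=6, quantum used, demote→Q2. Q0=[] Q1=[P4] Q2=[P2,P3]
t=29-31: P4@Q1 runs 2, rem=0, completes. Q0=[] Q1=[] Q2=[P2,P3]
t=31-37: P2@Q2 runs 6, rem=0, completes. Q0=[] Q1=[] Q2=[P3]
t=37-43: P3@Q2 runs 6, rem=0, completes. Q0=[] Q1=[] Q2=[]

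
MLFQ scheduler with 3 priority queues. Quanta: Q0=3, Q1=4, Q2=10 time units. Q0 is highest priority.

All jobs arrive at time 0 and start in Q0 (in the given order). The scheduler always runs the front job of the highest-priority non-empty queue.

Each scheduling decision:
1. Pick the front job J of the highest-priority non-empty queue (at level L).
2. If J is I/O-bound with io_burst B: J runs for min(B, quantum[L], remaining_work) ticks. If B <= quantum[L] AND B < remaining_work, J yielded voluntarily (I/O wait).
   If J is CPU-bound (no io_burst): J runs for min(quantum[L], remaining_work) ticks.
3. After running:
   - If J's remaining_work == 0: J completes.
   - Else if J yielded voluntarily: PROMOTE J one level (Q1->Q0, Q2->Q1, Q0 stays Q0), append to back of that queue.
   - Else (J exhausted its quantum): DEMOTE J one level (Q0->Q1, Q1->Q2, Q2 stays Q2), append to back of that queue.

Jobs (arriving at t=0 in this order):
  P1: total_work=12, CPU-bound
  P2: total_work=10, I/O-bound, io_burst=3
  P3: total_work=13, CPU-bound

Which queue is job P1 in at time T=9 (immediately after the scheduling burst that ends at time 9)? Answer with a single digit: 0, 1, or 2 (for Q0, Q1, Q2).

t=0-3: P1@Q0 runs 3, rem=9, quantum used, demote→Q1. Q0=[P2,P3] Q1=[P1] Q2=[]
t=3-6: P2@Q0 runs 3, rem=7, I/O yield, promote→Q0. Q0=[P3,P2] Q1=[P1] Q2=[]
t=6-9: P3@Q0 runs 3, rem=10, quantum used, demote→Q1. Q0=[P2] Q1=[P1,P3] Q2=[]
t=9-12: P2@Q0 runs 3, rem=4, I/O yield, promote→Q0. Q0=[P2] Q1=[P1,P3] Q2=[]
t=12-15: P2@Q0 runs 3, rem=1, I/O yield, promote→Q0. Q0=[P2] Q1=[P1,P3] Q2=[]
t=15-16: P2@Q0 runs 1, rem=0, completes. Q0=[] Q1=[P1,P3] Q2=[]
t=16-20: P1@Q1 runs 4, rem=5, quantum used, demote→Q2. Q0=[] Q1=[P3] Q2=[P1]
t=20-24: P3@Q1 runs 4, rem=6, quantum used, demote→Q2. Q0=[] Q1=[] Q2=[P1,P3]
t=24-29: P1@Q2 runs 5, rem=0, completes. Q0=[] Q1=[] Q2=[P3]
t=29-35: P3@Q2 runs 6, rem=0, completes. Q0=[] Q1=[] Q2=[]

Answer: 1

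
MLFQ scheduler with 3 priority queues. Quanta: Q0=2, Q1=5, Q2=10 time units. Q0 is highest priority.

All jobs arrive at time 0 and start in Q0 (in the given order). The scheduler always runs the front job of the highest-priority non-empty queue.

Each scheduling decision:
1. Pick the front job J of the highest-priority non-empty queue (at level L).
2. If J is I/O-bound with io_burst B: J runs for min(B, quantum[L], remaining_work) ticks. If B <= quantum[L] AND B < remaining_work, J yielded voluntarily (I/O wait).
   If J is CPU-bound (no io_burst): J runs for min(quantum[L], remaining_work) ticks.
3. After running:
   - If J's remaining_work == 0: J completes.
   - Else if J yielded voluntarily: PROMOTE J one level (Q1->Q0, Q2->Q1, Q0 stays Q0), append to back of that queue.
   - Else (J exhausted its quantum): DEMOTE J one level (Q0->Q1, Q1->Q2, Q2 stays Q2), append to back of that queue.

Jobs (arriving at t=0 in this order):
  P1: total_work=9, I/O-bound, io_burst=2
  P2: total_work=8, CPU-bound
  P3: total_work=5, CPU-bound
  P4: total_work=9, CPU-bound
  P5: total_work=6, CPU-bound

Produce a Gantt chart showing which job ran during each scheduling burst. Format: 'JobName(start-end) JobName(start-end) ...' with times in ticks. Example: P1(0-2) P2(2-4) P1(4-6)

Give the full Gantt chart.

t=0-2: P1@Q0 runs 2, rem=7, I/O yield, promote→Q0. Q0=[P2,P3,P4,P5,P1] Q1=[] Q2=[]
t=2-4: P2@Q0 runs 2, rem=6, quantum used, demote→Q1. Q0=[P3,P4,P5,P1] Q1=[P2] Q2=[]
t=4-6: P3@Q0 runs 2, rem=3, quantum used, demote→Q1. Q0=[P4,P5,P1] Q1=[P2,P3] Q2=[]
t=6-8: P4@Q0 runs 2, rem=7, quantum used, demote→Q1. Q0=[P5,P1] Q1=[P2,P3,P4] Q2=[]
t=8-10: P5@Q0 runs 2, rem=4, quantum used, demote→Q1. Q0=[P1] Q1=[P2,P3,P4,P5] Q2=[]
t=10-12: P1@Q0 runs 2, rem=5, I/O yield, promote→Q0. Q0=[P1] Q1=[P2,P3,P4,P5] Q2=[]
t=12-14: P1@Q0 runs 2, rem=3, I/O yield, promote→Q0. Q0=[P1] Q1=[P2,P3,P4,P5] Q2=[]
t=14-16: P1@Q0 runs 2, rem=1, I/O yield, promote→Q0. Q0=[P1] Q1=[P2,P3,P4,P5] Q2=[]
t=16-17: P1@Q0 runs 1, rem=0, completes. Q0=[] Q1=[P2,P3,P4,P5] Q2=[]
t=17-22: P2@Q1 runs 5, rem=1, quantum used, demote→Q2. Q0=[] Q1=[P3,P4,P5] Q2=[P2]
t=22-25: P3@Q1 runs 3, rem=0, completes. Q0=[] Q1=[P4,P5] Q2=[P2]
t=25-30: P4@Q1 runs 5, rem=2, quantum used, demote→Q2. Q0=[] Q1=[P5] Q2=[P2,P4]
t=30-34: P5@Q1 runs 4, rem=0, completes. Q0=[] Q1=[] Q2=[P2,P4]
t=34-35: P2@Q2 runs 1, rem=0, completes. Q0=[] Q1=[] Q2=[P4]
t=35-37: P4@Q2 runs 2, rem=0, completes. Q0=[] Q1=[] Q2=[]

Answer: P1(0-2) P2(2-4) P3(4-6) P4(6-8) P5(8-10) P1(10-12) P1(12-14) P1(14-16) P1(16-17) P2(17-22) P3(22-25) P4(25-30) P5(30-34) P2(34-35) P4(35-37)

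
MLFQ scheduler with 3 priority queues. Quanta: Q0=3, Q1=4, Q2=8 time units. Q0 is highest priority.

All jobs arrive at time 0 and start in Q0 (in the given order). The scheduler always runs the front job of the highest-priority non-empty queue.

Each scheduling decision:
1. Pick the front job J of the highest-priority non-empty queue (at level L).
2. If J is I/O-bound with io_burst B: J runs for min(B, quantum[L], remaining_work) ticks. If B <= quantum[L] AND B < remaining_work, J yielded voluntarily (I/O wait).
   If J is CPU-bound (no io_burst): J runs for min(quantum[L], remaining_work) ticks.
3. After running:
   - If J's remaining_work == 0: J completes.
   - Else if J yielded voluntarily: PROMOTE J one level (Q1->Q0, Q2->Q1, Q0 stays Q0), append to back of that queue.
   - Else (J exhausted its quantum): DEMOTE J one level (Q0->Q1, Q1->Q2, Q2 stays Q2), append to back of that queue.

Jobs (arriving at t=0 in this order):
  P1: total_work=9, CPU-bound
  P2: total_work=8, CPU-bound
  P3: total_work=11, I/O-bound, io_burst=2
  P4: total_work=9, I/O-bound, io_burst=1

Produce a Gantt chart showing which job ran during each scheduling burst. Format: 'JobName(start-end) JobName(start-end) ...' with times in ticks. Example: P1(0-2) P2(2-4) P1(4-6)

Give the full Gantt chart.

t=0-3: P1@Q0 runs 3, rem=6, quantum used, demote→Q1. Q0=[P2,P3,P4] Q1=[P1] Q2=[]
t=3-6: P2@Q0 runs 3, rem=5, quantum used, demote→Q1. Q0=[P3,P4] Q1=[P1,P2] Q2=[]
t=6-8: P3@Q0 runs 2, rem=9, I/O yield, promote→Q0. Q0=[P4,P3] Q1=[P1,P2] Q2=[]
t=8-9: P4@Q0 runs 1, rem=8, I/O yield, promote→Q0. Q0=[P3,P4] Q1=[P1,P2] Q2=[]
t=9-11: P3@Q0 runs 2, rem=7, I/O yield, promote→Q0. Q0=[P4,P3] Q1=[P1,P2] Q2=[]
t=11-12: P4@Q0 runs 1, rem=7, I/O yield, promote→Q0. Q0=[P3,P4] Q1=[P1,P2] Q2=[]
t=12-14: P3@Q0 runs 2, rem=5, I/O yield, promote→Q0. Q0=[P4,P3] Q1=[P1,P2] Q2=[]
t=14-15: P4@Q0 runs 1, rem=6, I/O yield, promote→Q0. Q0=[P3,P4] Q1=[P1,P2] Q2=[]
t=15-17: P3@Q0 runs 2, rem=3, I/O yield, promote→Q0. Q0=[P4,P3] Q1=[P1,P2] Q2=[]
t=17-18: P4@Q0 runs 1, rem=5, I/O yield, promote→Q0. Q0=[P3,P4] Q1=[P1,P2] Q2=[]
t=18-20: P3@Q0 runs 2, rem=1, I/O yield, promote→Q0. Q0=[P4,P3] Q1=[P1,P2] Q2=[]
t=20-21: P4@Q0 runs 1, rem=4, I/O yield, promote→Q0. Q0=[P3,P4] Q1=[P1,P2] Q2=[]
t=21-22: P3@Q0 runs 1, rem=0, completes. Q0=[P4] Q1=[P1,P2] Q2=[]
t=22-23: P4@Q0 runs 1, rem=3, I/O yield, promote→Q0. Q0=[P4] Q1=[P1,P2] Q2=[]
t=23-24: P4@Q0 runs 1, rem=2, I/O yield, promote→Q0. Q0=[P4] Q1=[P1,P2] Q2=[]
t=24-25: P4@Q0 runs 1, rem=1, I/O yield, promote→Q0. Q0=[P4] Q1=[P1,P2] Q2=[]
t=25-26: P4@Q0 runs 1, rem=0, completes. Q0=[] Q1=[P1,P2] Q2=[]
t=26-30: P1@Q1 runs 4, rem=2, quantum used, demote→Q2. Q0=[] Q1=[P2] Q2=[P1]
t=30-34: P2@Q1 runs 4, rem=1, quantum used, demote→Q2. Q0=[] Q1=[] Q2=[P1,P2]
t=34-36: P1@Q2 runs 2, rem=0, completes. Q0=[] Q1=[] Q2=[P2]
t=36-37: P2@Q2 runs 1, rem=0, completes. Q0=[] Q1=[] Q2=[]

Answer: P1(0-3) P2(3-6) P3(6-8) P4(8-9) P3(9-11) P4(11-12) P3(12-14) P4(14-15) P3(15-17) P4(17-18) P3(18-20) P4(20-21) P3(21-22) P4(22-23) P4(23-24) P4(24-25) P4(25-26) P1(26-30) P2(30-34) P1(34-36) P2(36-37)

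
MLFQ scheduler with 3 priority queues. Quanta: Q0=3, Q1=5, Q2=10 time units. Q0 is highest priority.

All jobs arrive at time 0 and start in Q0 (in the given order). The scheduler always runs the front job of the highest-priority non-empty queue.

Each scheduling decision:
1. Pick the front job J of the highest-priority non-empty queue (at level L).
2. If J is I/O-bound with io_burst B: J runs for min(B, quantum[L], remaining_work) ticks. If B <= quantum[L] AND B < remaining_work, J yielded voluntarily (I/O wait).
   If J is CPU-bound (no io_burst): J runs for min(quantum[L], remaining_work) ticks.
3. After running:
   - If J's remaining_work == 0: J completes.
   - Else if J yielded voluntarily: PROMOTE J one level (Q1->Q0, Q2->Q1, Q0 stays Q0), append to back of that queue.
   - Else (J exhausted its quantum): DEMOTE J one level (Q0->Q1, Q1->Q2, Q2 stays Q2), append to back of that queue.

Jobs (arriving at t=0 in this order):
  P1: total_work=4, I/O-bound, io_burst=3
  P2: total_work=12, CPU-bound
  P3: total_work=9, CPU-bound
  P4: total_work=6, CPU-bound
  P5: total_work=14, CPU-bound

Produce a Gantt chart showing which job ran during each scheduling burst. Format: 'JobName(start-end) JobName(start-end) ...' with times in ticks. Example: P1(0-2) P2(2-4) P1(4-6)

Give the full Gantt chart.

t=0-3: P1@Q0 runs 3, rem=1, I/O yield, promote→Q0. Q0=[P2,P3,P4,P5,P1] Q1=[] Q2=[]
t=3-6: P2@Q0 runs 3, rem=9, quantum used, demote→Q1. Q0=[P3,P4,P5,P1] Q1=[P2] Q2=[]
t=6-9: P3@Q0 runs 3, rem=6, quantum used, demote→Q1. Q0=[P4,P5,P1] Q1=[P2,P3] Q2=[]
t=9-12: P4@Q0 runs 3, rem=3, quantum used, demote→Q1. Q0=[P5,P1] Q1=[P2,P3,P4] Q2=[]
t=12-15: P5@Q0 runs 3, rem=11, quantum used, demote→Q1. Q0=[P1] Q1=[P2,P3,P4,P5] Q2=[]
t=15-16: P1@Q0 runs 1, rem=0, completes. Q0=[] Q1=[P2,P3,P4,P5] Q2=[]
t=16-21: P2@Q1 runs 5, rem=4, quantum used, demote→Q2. Q0=[] Q1=[P3,P4,P5] Q2=[P2]
t=21-26: P3@Q1 runs 5, rem=1, quantum used, demote→Q2. Q0=[] Q1=[P4,P5] Q2=[P2,P3]
t=26-29: P4@Q1 runs 3, rem=0, completes. Q0=[] Q1=[P5] Q2=[P2,P3]
t=29-34: P5@Q1 runs 5, rem=6, quantum used, demote→Q2. Q0=[] Q1=[] Q2=[P2,P3,P5]
t=34-38: P2@Q2 runs 4, rem=0, completes. Q0=[] Q1=[] Q2=[P3,P5]
t=38-39: P3@Q2 runs 1, rem=0, completes. Q0=[] Q1=[] Q2=[P5]
t=39-45: P5@Q2 runs 6, rem=0, completes. Q0=[] Q1=[] Q2=[]

Answer: P1(0-3) P2(3-6) P3(6-9) P4(9-12) P5(12-15) P1(15-16) P2(16-21) P3(21-26) P4(26-29) P5(29-34) P2(34-38) P3(38-39) P5(39-45)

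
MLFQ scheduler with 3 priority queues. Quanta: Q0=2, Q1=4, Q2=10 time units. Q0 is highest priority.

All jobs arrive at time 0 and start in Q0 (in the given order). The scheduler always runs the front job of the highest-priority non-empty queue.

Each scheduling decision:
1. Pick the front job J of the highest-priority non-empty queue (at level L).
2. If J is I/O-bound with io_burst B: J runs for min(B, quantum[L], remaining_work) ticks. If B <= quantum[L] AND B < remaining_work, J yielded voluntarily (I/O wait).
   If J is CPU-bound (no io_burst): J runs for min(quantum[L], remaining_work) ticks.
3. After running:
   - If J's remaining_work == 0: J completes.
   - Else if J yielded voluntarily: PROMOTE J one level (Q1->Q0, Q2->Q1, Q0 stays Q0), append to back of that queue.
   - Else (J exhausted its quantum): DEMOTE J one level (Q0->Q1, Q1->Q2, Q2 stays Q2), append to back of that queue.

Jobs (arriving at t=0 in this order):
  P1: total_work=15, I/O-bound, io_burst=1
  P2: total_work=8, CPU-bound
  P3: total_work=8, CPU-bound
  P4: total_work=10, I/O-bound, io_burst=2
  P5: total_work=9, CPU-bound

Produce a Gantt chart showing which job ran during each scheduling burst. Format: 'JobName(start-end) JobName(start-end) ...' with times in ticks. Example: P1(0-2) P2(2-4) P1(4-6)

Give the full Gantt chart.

t=0-1: P1@Q0 runs 1, rem=14, I/O yield, promote→Q0. Q0=[P2,P3,P4,P5,P1] Q1=[] Q2=[]
t=1-3: P2@Q0 runs 2, rem=6, quantum used, demote→Q1. Q0=[P3,P4,P5,P1] Q1=[P2] Q2=[]
t=3-5: P3@Q0 runs 2, rem=6, quantum used, demote→Q1. Q0=[P4,P5,P1] Q1=[P2,P3] Q2=[]
t=5-7: P4@Q0 runs 2, rem=8, I/O yield, promote→Q0. Q0=[P5,P1,P4] Q1=[P2,P3] Q2=[]
t=7-9: P5@Q0 runs 2, rem=7, quantum used, demote→Q1. Q0=[P1,P4] Q1=[P2,P3,P5] Q2=[]
t=9-10: P1@Q0 runs 1, rem=13, I/O yield, promote→Q0. Q0=[P4,P1] Q1=[P2,P3,P5] Q2=[]
t=10-12: P4@Q0 runs 2, rem=6, I/O yield, promote→Q0. Q0=[P1,P4] Q1=[P2,P3,P5] Q2=[]
t=12-13: P1@Q0 runs 1, rem=12, I/O yield, promote→Q0. Q0=[P4,P1] Q1=[P2,P3,P5] Q2=[]
t=13-15: P4@Q0 runs 2, rem=4, I/O yield, promote→Q0. Q0=[P1,P4] Q1=[P2,P3,P5] Q2=[]
t=15-16: P1@Q0 runs 1, rem=11, I/O yield, promote→Q0. Q0=[P4,P1] Q1=[P2,P3,P5] Q2=[]
t=16-18: P4@Q0 runs 2, rem=2, I/O yield, promote→Q0. Q0=[P1,P4] Q1=[P2,P3,P5] Q2=[]
t=18-19: P1@Q0 runs 1, rem=10, I/O yield, promote→Q0. Q0=[P4,P1] Q1=[P2,P3,P5] Q2=[]
t=19-21: P4@Q0 runs 2, rem=0, completes. Q0=[P1] Q1=[P2,P3,P5] Q2=[]
t=21-22: P1@Q0 runs 1, rem=9, I/O yield, promote→Q0. Q0=[P1] Q1=[P2,P3,P5] Q2=[]
t=22-23: P1@Q0 runs 1, rem=8, I/O yield, promote→Q0. Q0=[P1] Q1=[P2,P3,P5] Q2=[]
t=23-24: P1@Q0 runs 1, rem=7, I/O yield, promote→Q0. Q0=[P1] Q1=[P2,P3,P5] Q2=[]
t=24-25: P1@Q0 runs 1, rem=6, I/O yield, promote→Q0. Q0=[P1] Q1=[P2,P3,P5] Q2=[]
t=25-26: P1@Q0 runs 1, rem=5, I/O yield, promote→Q0. Q0=[P1] Q1=[P2,P3,P5] Q2=[]
t=26-27: P1@Q0 runs 1, rem=4, I/O yield, promote→Q0. Q0=[P1] Q1=[P2,P3,P5] Q2=[]
t=27-28: P1@Q0 runs 1, rem=3, I/O yield, promote→Q0. Q0=[P1] Q1=[P2,P3,P5] Q2=[]
t=28-29: P1@Q0 runs 1, rem=2, I/O yield, promote→Q0. Q0=[P1] Q1=[P2,P3,P5] Q2=[]
t=29-30: P1@Q0 runs 1, rem=1, I/O yield, promote→Q0. Q0=[P1] Q1=[P2,P3,P5] Q2=[]
t=30-31: P1@Q0 runs 1, rem=0, completes. Q0=[] Q1=[P2,P3,P5] Q2=[]
t=31-35: P2@Q1 runs 4, rem=2, quantum used, demote→Q2. Q0=[] Q1=[P3,P5] Q2=[P2]
t=35-39: P3@Q1 runs 4, rem=2, quantum used, demote→Q2. Q0=[] Q1=[P5] Q2=[P2,P3]
t=39-43: P5@Q1 runs 4, rem=3, quantum used, demote→Q2. Q0=[] Q1=[] Q2=[P2,P3,P5]
t=43-45: P2@Q2 runs 2, rem=0, completes. Q0=[] Q1=[] Q2=[P3,P5]
t=45-47: P3@Q2 runs 2, rem=0, completes. Q0=[] Q1=[] Q2=[P5]
t=47-50: P5@Q2 runs 3, rem=0, completes. Q0=[] Q1=[] Q2=[]

Answer: P1(0-1) P2(1-3) P3(3-5) P4(5-7) P5(7-9) P1(9-10) P4(10-12) P1(12-13) P4(13-15) P1(15-16) P4(16-18) P1(18-19) P4(19-21) P1(21-22) P1(22-23) P1(23-24) P1(24-25) P1(25-26) P1(26-27) P1(27-28) P1(28-29) P1(29-30) P1(30-31) P2(31-35) P3(35-39) P5(39-43) P2(43-45) P3(45-47) P5(47-50)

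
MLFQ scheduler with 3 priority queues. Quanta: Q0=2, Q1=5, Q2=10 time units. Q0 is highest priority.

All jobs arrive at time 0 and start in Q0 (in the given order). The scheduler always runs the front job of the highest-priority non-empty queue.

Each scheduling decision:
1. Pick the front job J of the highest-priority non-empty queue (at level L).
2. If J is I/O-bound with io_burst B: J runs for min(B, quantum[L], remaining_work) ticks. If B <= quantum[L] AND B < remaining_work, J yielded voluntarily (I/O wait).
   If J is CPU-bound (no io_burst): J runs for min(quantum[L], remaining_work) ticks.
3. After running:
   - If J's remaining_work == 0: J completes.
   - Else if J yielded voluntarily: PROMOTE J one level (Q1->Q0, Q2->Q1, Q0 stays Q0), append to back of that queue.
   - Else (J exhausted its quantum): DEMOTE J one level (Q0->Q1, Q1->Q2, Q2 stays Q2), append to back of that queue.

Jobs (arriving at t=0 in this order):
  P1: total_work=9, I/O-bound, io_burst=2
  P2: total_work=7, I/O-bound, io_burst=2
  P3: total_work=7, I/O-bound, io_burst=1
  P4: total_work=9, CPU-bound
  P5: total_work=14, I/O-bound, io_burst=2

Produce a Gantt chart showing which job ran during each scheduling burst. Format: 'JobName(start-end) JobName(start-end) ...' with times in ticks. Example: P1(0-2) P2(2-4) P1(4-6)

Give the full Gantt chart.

Answer: P1(0-2) P2(2-4) P3(4-5) P4(5-7) P5(7-9) P1(9-11) P2(11-13) P3(13-14) P5(14-16) P1(16-18) P2(18-20) P3(20-21) P5(21-23) P1(23-25) P2(25-26) P3(26-27) P5(27-29) P1(29-30) P3(30-31) P5(31-33) P3(33-34) P5(34-36) P3(36-37) P5(37-39) P4(39-44) P4(44-46)

Derivation:
t=0-2: P1@Q0 runs 2, rem=7, I/O yield, promote→Q0. Q0=[P2,P3,P4,P5,P1] Q1=[] Q2=[]
t=2-4: P2@Q0 runs 2, rem=5, I/O yield, promote→Q0. Q0=[P3,P4,P5,P1,P2] Q1=[] Q2=[]
t=4-5: P3@Q0 runs 1, rem=6, I/O yield, promote→Q0. Q0=[P4,P5,P1,P2,P3] Q1=[] Q2=[]
t=5-7: P4@Q0 runs 2, rem=7, quantum used, demote→Q1. Q0=[P5,P1,P2,P3] Q1=[P4] Q2=[]
t=7-9: P5@Q0 runs 2, rem=12, I/O yield, promote→Q0. Q0=[P1,P2,P3,P5] Q1=[P4] Q2=[]
t=9-11: P1@Q0 runs 2, rem=5, I/O yield, promote→Q0. Q0=[P2,P3,P5,P1] Q1=[P4] Q2=[]
t=11-13: P2@Q0 runs 2, rem=3, I/O yield, promote→Q0. Q0=[P3,P5,P1,P2] Q1=[P4] Q2=[]
t=13-14: P3@Q0 runs 1, rem=5, I/O yield, promote→Q0. Q0=[P5,P1,P2,P3] Q1=[P4] Q2=[]
t=14-16: P5@Q0 runs 2, rem=10, I/O yield, promote→Q0. Q0=[P1,P2,P3,P5] Q1=[P4] Q2=[]
t=16-18: P1@Q0 runs 2, rem=3, I/O yield, promote→Q0. Q0=[P2,P3,P5,P1] Q1=[P4] Q2=[]
t=18-20: P2@Q0 runs 2, rem=1, I/O yield, promote→Q0. Q0=[P3,P5,P1,P2] Q1=[P4] Q2=[]
t=20-21: P3@Q0 runs 1, rem=4, I/O yield, promote→Q0. Q0=[P5,P1,P2,P3] Q1=[P4] Q2=[]
t=21-23: P5@Q0 runs 2, rem=8, I/O yield, promote→Q0. Q0=[P1,P2,P3,P5] Q1=[P4] Q2=[]
t=23-25: P1@Q0 runs 2, rem=1, I/O yield, promote→Q0. Q0=[P2,P3,P5,P1] Q1=[P4] Q2=[]
t=25-26: P2@Q0 runs 1, rem=0, completes. Q0=[P3,P5,P1] Q1=[P4] Q2=[]
t=26-27: P3@Q0 runs 1, rem=3, I/O yield, promote→Q0. Q0=[P5,P1,P3] Q1=[P4] Q2=[]
t=27-29: P5@Q0 runs 2, rem=6, I/O yield, promote→Q0. Q0=[P1,P3,P5] Q1=[P4] Q2=[]
t=29-30: P1@Q0 runs 1, rem=0, completes. Q0=[P3,P5] Q1=[P4] Q2=[]
t=30-31: P3@Q0 runs 1, rem=2, I/O yield, promote→Q0. Q0=[P5,P3] Q1=[P4] Q2=[]
t=31-33: P5@Q0 runs 2, rem=4, I/O yield, promote→Q0. Q0=[P3,P5] Q1=[P4] Q2=[]
t=33-34: P3@Q0 runs 1, rem=1, I/O yield, promote→Q0. Q0=[P5,P3] Q1=[P4] Q2=[]
t=34-36: P5@Q0 runs 2, rem=2, I/O yield, promote→Q0. Q0=[P3,P5] Q1=[P4] Q2=[]
t=36-37: P3@Q0 runs 1, rem=0, completes. Q0=[P5] Q1=[P4] Q2=[]
t=37-39: P5@Q0 runs 2, rem=0, completes. Q0=[] Q1=[P4] Q2=[]
t=39-44: P4@Q1 runs 5, rem=2, quantum used, demote→Q2. Q0=[] Q1=[] Q2=[P4]
t=44-46: P4@Q2 runs 2, rem=0, completes. Q0=[] Q1=[] Q2=[]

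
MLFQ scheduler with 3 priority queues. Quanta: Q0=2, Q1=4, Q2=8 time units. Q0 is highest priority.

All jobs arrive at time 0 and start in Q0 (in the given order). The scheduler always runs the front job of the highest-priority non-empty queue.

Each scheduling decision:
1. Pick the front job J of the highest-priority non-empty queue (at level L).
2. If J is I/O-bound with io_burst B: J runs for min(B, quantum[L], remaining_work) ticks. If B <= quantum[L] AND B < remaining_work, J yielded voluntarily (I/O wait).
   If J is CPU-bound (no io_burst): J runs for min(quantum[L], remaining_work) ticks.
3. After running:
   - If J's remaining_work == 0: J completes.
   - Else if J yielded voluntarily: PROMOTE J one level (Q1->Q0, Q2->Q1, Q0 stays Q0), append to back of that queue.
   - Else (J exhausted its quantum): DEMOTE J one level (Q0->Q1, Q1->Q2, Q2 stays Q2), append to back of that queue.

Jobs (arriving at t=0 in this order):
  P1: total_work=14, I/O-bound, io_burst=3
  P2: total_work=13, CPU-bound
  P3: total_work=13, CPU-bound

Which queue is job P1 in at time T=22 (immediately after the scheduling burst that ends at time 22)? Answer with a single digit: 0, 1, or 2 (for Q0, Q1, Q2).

Answer: 0

Derivation:
t=0-2: P1@Q0 runs 2, rem=12, quantum used, demote→Q1. Q0=[P2,P3] Q1=[P1] Q2=[]
t=2-4: P2@Q0 runs 2, rem=11, quantum used, demote→Q1. Q0=[P3] Q1=[P1,P2] Q2=[]
t=4-6: P3@Q0 runs 2, rem=11, quantum used, demote→Q1. Q0=[] Q1=[P1,P2,P3] Q2=[]
t=6-9: P1@Q1 runs 3, rem=9, I/O yield, promote→Q0. Q0=[P1] Q1=[P2,P3] Q2=[]
t=9-11: P1@Q0 runs 2, rem=7, quantum used, demote→Q1. Q0=[] Q1=[P2,P3,P1] Q2=[]
t=11-15: P2@Q1 runs 4, rem=7, quantum used, demote→Q2. Q0=[] Q1=[P3,P1] Q2=[P2]
t=15-19: P3@Q1 runs 4, rem=7, quantum used, demote→Q2. Q0=[] Q1=[P1] Q2=[P2,P3]
t=19-22: P1@Q1 runs 3, rem=4, I/O yield, promote→Q0. Q0=[P1] Q1=[] Q2=[P2,P3]
t=22-24: P1@Q0 runs 2, rem=2, quantum used, demote→Q1. Q0=[] Q1=[P1] Q2=[P2,P3]
t=24-26: P1@Q1 runs 2, rem=0, completes. Q0=[] Q1=[] Q2=[P2,P3]
t=26-33: P2@Q2 runs 7, rem=0, completes. Q0=[] Q1=[] Q2=[P3]
t=33-40: P3@Q2 runs 7, rem=0, completes. Q0=[] Q1=[] Q2=[]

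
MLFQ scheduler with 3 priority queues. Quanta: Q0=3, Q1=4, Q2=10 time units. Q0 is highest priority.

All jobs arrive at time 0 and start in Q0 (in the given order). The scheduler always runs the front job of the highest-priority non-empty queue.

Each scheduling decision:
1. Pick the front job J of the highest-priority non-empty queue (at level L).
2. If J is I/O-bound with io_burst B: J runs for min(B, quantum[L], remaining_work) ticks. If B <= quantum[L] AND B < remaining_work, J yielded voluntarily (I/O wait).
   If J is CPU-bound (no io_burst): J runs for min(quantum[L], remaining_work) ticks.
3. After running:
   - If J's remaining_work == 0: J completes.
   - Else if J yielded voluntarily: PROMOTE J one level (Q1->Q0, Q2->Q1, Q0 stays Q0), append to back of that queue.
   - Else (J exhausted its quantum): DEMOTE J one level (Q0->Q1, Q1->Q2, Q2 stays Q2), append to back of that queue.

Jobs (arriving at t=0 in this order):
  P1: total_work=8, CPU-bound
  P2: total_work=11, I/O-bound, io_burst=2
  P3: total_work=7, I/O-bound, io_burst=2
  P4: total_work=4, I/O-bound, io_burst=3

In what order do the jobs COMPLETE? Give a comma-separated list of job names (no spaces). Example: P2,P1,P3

t=0-3: P1@Q0 runs 3, rem=5, quantum used, demote→Q1. Q0=[P2,P3,P4] Q1=[P1] Q2=[]
t=3-5: P2@Q0 runs 2, rem=9, I/O yield, promote→Q0. Q0=[P3,P4,P2] Q1=[P1] Q2=[]
t=5-7: P3@Q0 runs 2, rem=5, I/O yield, promote→Q0. Q0=[P4,P2,P3] Q1=[P1] Q2=[]
t=7-10: P4@Q0 runs 3, rem=1, I/O yield, promote→Q0. Q0=[P2,P3,P4] Q1=[P1] Q2=[]
t=10-12: P2@Q0 runs 2, rem=7, I/O yield, promote→Q0. Q0=[P3,P4,P2] Q1=[P1] Q2=[]
t=12-14: P3@Q0 runs 2, rem=3, I/O yield, promote→Q0. Q0=[P4,P2,P3] Q1=[P1] Q2=[]
t=14-15: P4@Q0 runs 1, rem=0, completes. Q0=[P2,P3] Q1=[P1] Q2=[]
t=15-17: P2@Q0 runs 2, rem=5, I/O yield, promote→Q0. Q0=[P3,P2] Q1=[P1] Q2=[]
t=17-19: P3@Q0 runs 2, rem=1, I/O yield, promote→Q0. Q0=[P2,P3] Q1=[P1] Q2=[]
t=19-21: P2@Q0 runs 2, rem=3, I/O yield, promote→Q0. Q0=[P3,P2] Q1=[P1] Q2=[]
t=21-22: P3@Q0 runs 1, rem=0, completes. Q0=[P2] Q1=[P1] Q2=[]
t=22-24: P2@Q0 runs 2, rem=1, I/O yield, promote→Q0. Q0=[P2] Q1=[P1] Q2=[]
t=24-25: P2@Q0 runs 1, rem=0, completes. Q0=[] Q1=[P1] Q2=[]
t=25-29: P1@Q1 runs 4, rem=1, quantum used, demote→Q2. Q0=[] Q1=[] Q2=[P1]
t=29-30: P1@Q2 runs 1, rem=0, completes. Q0=[] Q1=[] Q2=[]

Answer: P4,P3,P2,P1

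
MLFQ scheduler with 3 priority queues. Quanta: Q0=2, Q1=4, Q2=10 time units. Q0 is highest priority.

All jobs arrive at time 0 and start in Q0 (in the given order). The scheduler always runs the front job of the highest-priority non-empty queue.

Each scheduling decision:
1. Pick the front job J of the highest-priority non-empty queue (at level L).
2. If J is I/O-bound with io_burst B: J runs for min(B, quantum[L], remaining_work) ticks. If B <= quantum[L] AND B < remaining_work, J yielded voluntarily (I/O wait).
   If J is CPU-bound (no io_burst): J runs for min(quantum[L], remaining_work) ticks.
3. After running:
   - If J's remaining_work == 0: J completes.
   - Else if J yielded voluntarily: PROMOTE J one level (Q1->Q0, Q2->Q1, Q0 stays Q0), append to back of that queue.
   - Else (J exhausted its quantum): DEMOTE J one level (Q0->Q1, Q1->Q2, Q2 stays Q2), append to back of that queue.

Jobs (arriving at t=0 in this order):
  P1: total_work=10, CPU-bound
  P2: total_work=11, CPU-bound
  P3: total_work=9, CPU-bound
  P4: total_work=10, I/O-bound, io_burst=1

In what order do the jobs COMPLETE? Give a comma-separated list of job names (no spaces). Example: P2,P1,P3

Answer: P4,P1,P2,P3

Derivation:
t=0-2: P1@Q0 runs 2, rem=8, quantum used, demote→Q1. Q0=[P2,P3,P4] Q1=[P1] Q2=[]
t=2-4: P2@Q0 runs 2, rem=9, quantum used, demote→Q1. Q0=[P3,P4] Q1=[P1,P2] Q2=[]
t=4-6: P3@Q0 runs 2, rem=7, quantum used, demote→Q1. Q0=[P4] Q1=[P1,P2,P3] Q2=[]
t=6-7: P4@Q0 runs 1, rem=9, I/O yield, promote→Q0. Q0=[P4] Q1=[P1,P2,P3] Q2=[]
t=7-8: P4@Q0 runs 1, rem=8, I/O yield, promote→Q0. Q0=[P4] Q1=[P1,P2,P3] Q2=[]
t=8-9: P4@Q0 runs 1, rem=7, I/O yield, promote→Q0. Q0=[P4] Q1=[P1,P2,P3] Q2=[]
t=9-10: P4@Q0 runs 1, rem=6, I/O yield, promote→Q0. Q0=[P4] Q1=[P1,P2,P3] Q2=[]
t=10-11: P4@Q0 runs 1, rem=5, I/O yield, promote→Q0. Q0=[P4] Q1=[P1,P2,P3] Q2=[]
t=11-12: P4@Q0 runs 1, rem=4, I/O yield, promote→Q0. Q0=[P4] Q1=[P1,P2,P3] Q2=[]
t=12-13: P4@Q0 runs 1, rem=3, I/O yield, promote→Q0. Q0=[P4] Q1=[P1,P2,P3] Q2=[]
t=13-14: P4@Q0 runs 1, rem=2, I/O yield, promote→Q0. Q0=[P4] Q1=[P1,P2,P3] Q2=[]
t=14-15: P4@Q0 runs 1, rem=1, I/O yield, promote→Q0. Q0=[P4] Q1=[P1,P2,P3] Q2=[]
t=15-16: P4@Q0 runs 1, rem=0, completes. Q0=[] Q1=[P1,P2,P3] Q2=[]
t=16-20: P1@Q1 runs 4, rem=4, quantum used, demote→Q2. Q0=[] Q1=[P2,P3] Q2=[P1]
t=20-24: P2@Q1 runs 4, rem=5, quantum used, demote→Q2. Q0=[] Q1=[P3] Q2=[P1,P2]
t=24-28: P3@Q1 runs 4, rem=3, quantum used, demote→Q2. Q0=[] Q1=[] Q2=[P1,P2,P3]
t=28-32: P1@Q2 runs 4, rem=0, completes. Q0=[] Q1=[] Q2=[P2,P3]
t=32-37: P2@Q2 runs 5, rem=0, completes. Q0=[] Q1=[] Q2=[P3]
t=37-40: P3@Q2 runs 3, rem=0, completes. Q0=[] Q1=[] Q2=[]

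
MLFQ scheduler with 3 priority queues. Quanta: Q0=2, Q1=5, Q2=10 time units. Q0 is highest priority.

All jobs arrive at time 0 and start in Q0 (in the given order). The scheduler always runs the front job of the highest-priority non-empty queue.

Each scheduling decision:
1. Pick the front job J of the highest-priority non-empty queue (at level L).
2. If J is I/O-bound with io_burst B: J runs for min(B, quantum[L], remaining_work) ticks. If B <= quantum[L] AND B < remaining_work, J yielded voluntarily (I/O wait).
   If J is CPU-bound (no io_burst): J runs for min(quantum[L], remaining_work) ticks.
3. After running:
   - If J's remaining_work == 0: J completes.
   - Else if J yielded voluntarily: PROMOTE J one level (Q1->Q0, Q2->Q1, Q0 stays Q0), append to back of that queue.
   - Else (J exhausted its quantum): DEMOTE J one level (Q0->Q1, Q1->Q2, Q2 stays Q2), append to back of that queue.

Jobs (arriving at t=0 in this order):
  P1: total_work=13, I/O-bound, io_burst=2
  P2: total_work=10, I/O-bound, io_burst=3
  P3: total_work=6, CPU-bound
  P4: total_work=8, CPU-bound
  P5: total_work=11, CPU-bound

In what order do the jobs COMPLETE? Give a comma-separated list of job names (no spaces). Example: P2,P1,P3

t=0-2: P1@Q0 runs 2, rem=11, I/O yield, promote→Q0. Q0=[P2,P3,P4,P5,P1] Q1=[] Q2=[]
t=2-4: P2@Q0 runs 2, rem=8, quantum used, demote→Q1. Q0=[P3,P4,P5,P1] Q1=[P2] Q2=[]
t=4-6: P3@Q0 runs 2, rem=4, quantum used, demote→Q1. Q0=[P4,P5,P1] Q1=[P2,P3] Q2=[]
t=6-8: P4@Q0 runs 2, rem=6, quantum used, demote→Q1. Q0=[P5,P1] Q1=[P2,P3,P4] Q2=[]
t=8-10: P5@Q0 runs 2, rem=9, quantum used, demote→Q1. Q0=[P1] Q1=[P2,P3,P4,P5] Q2=[]
t=10-12: P1@Q0 runs 2, rem=9, I/O yield, promote→Q0. Q0=[P1] Q1=[P2,P3,P4,P5] Q2=[]
t=12-14: P1@Q0 runs 2, rem=7, I/O yield, promote→Q0. Q0=[P1] Q1=[P2,P3,P4,P5] Q2=[]
t=14-16: P1@Q0 runs 2, rem=5, I/O yield, promote→Q0. Q0=[P1] Q1=[P2,P3,P4,P5] Q2=[]
t=16-18: P1@Q0 runs 2, rem=3, I/O yield, promote→Q0. Q0=[P1] Q1=[P2,P3,P4,P5] Q2=[]
t=18-20: P1@Q0 runs 2, rem=1, I/O yield, promote→Q0. Q0=[P1] Q1=[P2,P3,P4,P5] Q2=[]
t=20-21: P1@Q0 runs 1, rem=0, completes. Q0=[] Q1=[P2,P3,P4,P5] Q2=[]
t=21-24: P2@Q1 runs 3, rem=5, I/O yield, promote→Q0. Q0=[P2] Q1=[P3,P4,P5] Q2=[]
t=24-26: P2@Q0 runs 2, rem=3, quantum used, demote→Q1. Q0=[] Q1=[P3,P4,P5,P2] Q2=[]
t=26-30: P3@Q1 runs 4, rem=0, completes. Q0=[] Q1=[P4,P5,P2] Q2=[]
t=30-35: P4@Q1 runs 5, rem=1, quantum used, demote→Q2. Q0=[] Q1=[P5,P2] Q2=[P4]
t=35-40: P5@Q1 runs 5, rem=4, quantum used, demote→Q2. Q0=[] Q1=[P2] Q2=[P4,P5]
t=40-43: P2@Q1 runs 3, rem=0, completes. Q0=[] Q1=[] Q2=[P4,P5]
t=43-44: P4@Q2 runs 1, rem=0, completes. Q0=[] Q1=[] Q2=[P5]
t=44-48: P5@Q2 runs 4, rem=0, completes. Q0=[] Q1=[] Q2=[]

Answer: P1,P3,P2,P4,P5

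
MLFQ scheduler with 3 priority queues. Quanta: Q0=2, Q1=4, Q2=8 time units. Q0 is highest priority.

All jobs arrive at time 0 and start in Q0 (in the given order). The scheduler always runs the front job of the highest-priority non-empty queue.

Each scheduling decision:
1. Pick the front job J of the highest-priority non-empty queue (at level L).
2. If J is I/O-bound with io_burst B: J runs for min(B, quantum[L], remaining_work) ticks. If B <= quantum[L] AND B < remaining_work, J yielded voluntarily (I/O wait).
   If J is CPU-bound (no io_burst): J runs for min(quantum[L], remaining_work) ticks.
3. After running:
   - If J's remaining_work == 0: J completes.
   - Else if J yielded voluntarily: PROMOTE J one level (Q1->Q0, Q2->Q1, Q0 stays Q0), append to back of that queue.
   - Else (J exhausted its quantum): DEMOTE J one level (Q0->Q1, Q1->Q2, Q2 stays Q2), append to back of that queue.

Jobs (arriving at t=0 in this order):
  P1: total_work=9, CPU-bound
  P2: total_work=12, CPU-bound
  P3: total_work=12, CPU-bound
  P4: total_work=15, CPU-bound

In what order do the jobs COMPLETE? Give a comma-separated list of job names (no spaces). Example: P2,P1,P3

Answer: P1,P2,P3,P4

Derivation:
t=0-2: P1@Q0 runs 2, rem=7, quantum used, demote→Q1. Q0=[P2,P3,P4] Q1=[P1] Q2=[]
t=2-4: P2@Q0 runs 2, rem=10, quantum used, demote→Q1. Q0=[P3,P4] Q1=[P1,P2] Q2=[]
t=4-6: P3@Q0 runs 2, rem=10, quantum used, demote→Q1. Q0=[P4] Q1=[P1,P2,P3] Q2=[]
t=6-8: P4@Q0 runs 2, rem=13, quantum used, demote→Q1. Q0=[] Q1=[P1,P2,P3,P4] Q2=[]
t=8-12: P1@Q1 runs 4, rem=3, quantum used, demote→Q2. Q0=[] Q1=[P2,P3,P4] Q2=[P1]
t=12-16: P2@Q1 runs 4, rem=6, quantum used, demote→Q2. Q0=[] Q1=[P3,P4] Q2=[P1,P2]
t=16-20: P3@Q1 runs 4, rem=6, quantum used, demote→Q2. Q0=[] Q1=[P4] Q2=[P1,P2,P3]
t=20-24: P4@Q1 runs 4, rem=9, quantum used, demote→Q2. Q0=[] Q1=[] Q2=[P1,P2,P3,P4]
t=24-27: P1@Q2 runs 3, rem=0, completes. Q0=[] Q1=[] Q2=[P2,P3,P4]
t=27-33: P2@Q2 runs 6, rem=0, completes. Q0=[] Q1=[] Q2=[P3,P4]
t=33-39: P3@Q2 runs 6, rem=0, completes. Q0=[] Q1=[] Q2=[P4]
t=39-47: P4@Q2 runs 8, rem=1, quantum used, demote→Q2. Q0=[] Q1=[] Q2=[P4]
t=47-48: P4@Q2 runs 1, rem=0, completes. Q0=[] Q1=[] Q2=[]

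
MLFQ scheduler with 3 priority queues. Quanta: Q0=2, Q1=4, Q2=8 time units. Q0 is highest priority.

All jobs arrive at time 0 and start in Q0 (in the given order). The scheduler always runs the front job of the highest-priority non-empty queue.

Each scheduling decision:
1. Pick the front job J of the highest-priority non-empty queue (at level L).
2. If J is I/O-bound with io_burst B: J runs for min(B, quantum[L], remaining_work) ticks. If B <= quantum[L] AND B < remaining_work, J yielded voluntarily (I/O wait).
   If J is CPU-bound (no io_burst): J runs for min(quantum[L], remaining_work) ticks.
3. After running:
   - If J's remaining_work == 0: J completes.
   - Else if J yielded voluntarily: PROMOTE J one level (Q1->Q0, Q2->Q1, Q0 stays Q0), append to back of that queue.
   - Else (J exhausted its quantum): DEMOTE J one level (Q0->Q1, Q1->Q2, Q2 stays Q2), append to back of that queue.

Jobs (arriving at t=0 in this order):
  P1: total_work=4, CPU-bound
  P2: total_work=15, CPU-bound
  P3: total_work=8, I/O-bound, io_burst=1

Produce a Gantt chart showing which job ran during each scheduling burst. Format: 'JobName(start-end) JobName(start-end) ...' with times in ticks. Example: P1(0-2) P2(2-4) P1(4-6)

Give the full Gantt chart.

Answer: P1(0-2) P2(2-4) P3(4-5) P3(5-6) P3(6-7) P3(7-8) P3(8-9) P3(9-10) P3(10-11) P3(11-12) P1(12-14) P2(14-18) P2(18-26) P2(26-27)

Derivation:
t=0-2: P1@Q0 runs 2, rem=2, quantum used, demote→Q1. Q0=[P2,P3] Q1=[P1] Q2=[]
t=2-4: P2@Q0 runs 2, rem=13, quantum used, demote→Q1. Q0=[P3] Q1=[P1,P2] Q2=[]
t=4-5: P3@Q0 runs 1, rem=7, I/O yield, promote→Q0. Q0=[P3] Q1=[P1,P2] Q2=[]
t=5-6: P3@Q0 runs 1, rem=6, I/O yield, promote→Q0. Q0=[P3] Q1=[P1,P2] Q2=[]
t=6-7: P3@Q0 runs 1, rem=5, I/O yield, promote→Q0. Q0=[P3] Q1=[P1,P2] Q2=[]
t=7-8: P3@Q0 runs 1, rem=4, I/O yield, promote→Q0. Q0=[P3] Q1=[P1,P2] Q2=[]
t=8-9: P3@Q0 runs 1, rem=3, I/O yield, promote→Q0. Q0=[P3] Q1=[P1,P2] Q2=[]
t=9-10: P3@Q0 runs 1, rem=2, I/O yield, promote→Q0. Q0=[P3] Q1=[P1,P2] Q2=[]
t=10-11: P3@Q0 runs 1, rem=1, I/O yield, promote→Q0. Q0=[P3] Q1=[P1,P2] Q2=[]
t=11-12: P3@Q0 runs 1, rem=0, completes. Q0=[] Q1=[P1,P2] Q2=[]
t=12-14: P1@Q1 runs 2, rem=0, completes. Q0=[] Q1=[P2] Q2=[]
t=14-18: P2@Q1 runs 4, rem=9, quantum used, demote→Q2. Q0=[] Q1=[] Q2=[P2]
t=18-26: P2@Q2 runs 8, rem=1, quantum used, demote→Q2. Q0=[] Q1=[] Q2=[P2]
t=26-27: P2@Q2 runs 1, rem=0, completes. Q0=[] Q1=[] Q2=[]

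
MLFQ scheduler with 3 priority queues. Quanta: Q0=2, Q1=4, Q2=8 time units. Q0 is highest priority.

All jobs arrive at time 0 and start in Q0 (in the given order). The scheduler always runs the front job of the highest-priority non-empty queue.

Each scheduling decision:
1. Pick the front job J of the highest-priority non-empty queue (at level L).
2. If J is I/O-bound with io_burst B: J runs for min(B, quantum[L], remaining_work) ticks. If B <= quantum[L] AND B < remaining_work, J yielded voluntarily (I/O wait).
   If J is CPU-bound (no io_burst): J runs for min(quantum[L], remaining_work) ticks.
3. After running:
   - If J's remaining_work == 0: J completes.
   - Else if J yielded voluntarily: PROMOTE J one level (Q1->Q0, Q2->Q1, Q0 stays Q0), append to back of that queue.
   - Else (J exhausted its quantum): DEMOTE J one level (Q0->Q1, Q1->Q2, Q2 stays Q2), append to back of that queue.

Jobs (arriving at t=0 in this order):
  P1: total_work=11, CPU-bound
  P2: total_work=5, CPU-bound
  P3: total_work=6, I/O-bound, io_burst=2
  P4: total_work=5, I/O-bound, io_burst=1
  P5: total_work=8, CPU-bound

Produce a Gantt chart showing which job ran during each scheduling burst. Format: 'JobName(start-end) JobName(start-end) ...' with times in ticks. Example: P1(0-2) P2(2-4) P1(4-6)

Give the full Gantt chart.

Answer: P1(0-2) P2(2-4) P3(4-6) P4(6-7) P5(7-9) P3(9-11) P4(11-12) P3(12-14) P4(14-15) P4(15-16) P4(16-17) P1(17-21) P2(21-24) P5(24-28) P1(28-33) P5(33-35)

Derivation:
t=0-2: P1@Q0 runs 2, rem=9, quantum used, demote→Q1. Q0=[P2,P3,P4,P5] Q1=[P1] Q2=[]
t=2-4: P2@Q0 runs 2, rem=3, quantum used, demote→Q1. Q0=[P3,P4,P5] Q1=[P1,P2] Q2=[]
t=4-6: P3@Q0 runs 2, rem=4, I/O yield, promote→Q0. Q0=[P4,P5,P3] Q1=[P1,P2] Q2=[]
t=6-7: P4@Q0 runs 1, rem=4, I/O yield, promote→Q0. Q0=[P5,P3,P4] Q1=[P1,P2] Q2=[]
t=7-9: P5@Q0 runs 2, rem=6, quantum used, demote→Q1. Q0=[P3,P4] Q1=[P1,P2,P5] Q2=[]
t=9-11: P3@Q0 runs 2, rem=2, I/O yield, promote→Q0. Q0=[P4,P3] Q1=[P1,P2,P5] Q2=[]
t=11-12: P4@Q0 runs 1, rem=3, I/O yield, promote→Q0. Q0=[P3,P4] Q1=[P1,P2,P5] Q2=[]
t=12-14: P3@Q0 runs 2, rem=0, completes. Q0=[P4] Q1=[P1,P2,P5] Q2=[]
t=14-15: P4@Q0 runs 1, rem=2, I/O yield, promote→Q0. Q0=[P4] Q1=[P1,P2,P5] Q2=[]
t=15-16: P4@Q0 runs 1, rem=1, I/O yield, promote→Q0. Q0=[P4] Q1=[P1,P2,P5] Q2=[]
t=16-17: P4@Q0 runs 1, rem=0, completes. Q0=[] Q1=[P1,P2,P5] Q2=[]
t=17-21: P1@Q1 runs 4, rem=5, quantum used, demote→Q2. Q0=[] Q1=[P2,P5] Q2=[P1]
t=21-24: P2@Q1 runs 3, rem=0, completes. Q0=[] Q1=[P5] Q2=[P1]
t=24-28: P5@Q1 runs 4, rem=2, quantum used, demote→Q2. Q0=[] Q1=[] Q2=[P1,P5]
t=28-33: P1@Q2 runs 5, rem=0, completes. Q0=[] Q1=[] Q2=[P5]
t=33-35: P5@Q2 runs 2, rem=0, completes. Q0=[] Q1=[] Q2=[]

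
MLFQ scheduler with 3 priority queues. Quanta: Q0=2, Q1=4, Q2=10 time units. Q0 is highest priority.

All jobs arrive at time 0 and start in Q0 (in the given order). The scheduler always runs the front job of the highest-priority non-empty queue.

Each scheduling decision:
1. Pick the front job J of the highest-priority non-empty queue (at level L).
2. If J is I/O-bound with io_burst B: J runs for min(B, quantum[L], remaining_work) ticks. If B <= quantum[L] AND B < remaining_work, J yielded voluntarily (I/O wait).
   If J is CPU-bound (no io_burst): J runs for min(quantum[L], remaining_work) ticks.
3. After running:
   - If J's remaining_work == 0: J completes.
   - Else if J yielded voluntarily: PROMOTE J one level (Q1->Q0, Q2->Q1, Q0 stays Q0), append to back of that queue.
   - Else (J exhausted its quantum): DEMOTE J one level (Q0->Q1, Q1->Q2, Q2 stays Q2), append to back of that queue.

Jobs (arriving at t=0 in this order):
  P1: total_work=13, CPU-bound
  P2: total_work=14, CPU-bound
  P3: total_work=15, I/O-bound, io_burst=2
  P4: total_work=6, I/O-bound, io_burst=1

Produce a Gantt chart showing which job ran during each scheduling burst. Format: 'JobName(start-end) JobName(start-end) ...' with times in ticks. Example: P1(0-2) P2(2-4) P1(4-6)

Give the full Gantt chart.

Answer: P1(0-2) P2(2-4) P3(4-6) P4(6-7) P3(7-9) P4(9-10) P3(10-12) P4(12-13) P3(13-15) P4(15-16) P3(16-18) P4(18-19) P3(19-21) P4(21-22) P3(22-24) P3(24-25) P1(25-29) P2(29-33) P1(33-40) P2(40-48)

Derivation:
t=0-2: P1@Q0 runs 2, rem=11, quantum used, demote→Q1. Q0=[P2,P3,P4] Q1=[P1] Q2=[]
t=2-4: P2@Q0 runs 2, rem=12, quantum used, demote→Q1. Q0=[P3,P4] Q1=[P1,P2] Q2=[]
t=4-6: P3@Q0 runs 2, rem=13, I/O yield, promote→Q0. Q0=[P4,P3] Q1=[P1,P2] Q2=[]
t=6-7: P4@Q0 runs 1, rem=5, I/O yield, promote→Q0. Q0=[P3,P4] Q1=[P1,P2] Q2=[]
t=7-9: P3@Q0 runs 2, rem=11, I/O yield, promote→Q0. Q0=[P4,P3] Q1=[P1,P2] Q2=[]
t=9-10: P4@Q0 runs 1, rem=4, I/O yield, promote→Q0. Q0=[P3,P4] Q1=[P1,P2] Q2=[]
t=10-12: P3@Q0 runs 2, rem=9, I/O yield, promote→Q0. Q0=[P4,P3] Q1=[P1,P2] Q2=[]
t=12-13: P4@Q0 runs 1, rem=3, I/O yield, promote→Q0. Q0=[P3,P4] Q1=[P1,P2] Q2=[]
t=13-15: P3@Q0 runs 2, rem=7, I/O yield, promote→Q0. Q0=[P4,P3] Q1=[P1,P2] Q2=[]
t=15-16: P4@Q0 runs 1, rem=2, I/O yield, promote→Q0. Q0=[P3,P4] Q1=[P1,P2] Q2=[]
t=16-18: P3@Q0 runs 2, rem=5, I/O yield, promote→Q0. Q0=[P4,P3] Q1=[P1,P2] Q2=[]
t=18-19: P4@Q0 runs 1, rem=1, I/O yield, promote→Q0. Q0=[P3,P4] Q1=[P1,P2] Q2=[]
t=19-21: P3@Q0 runs 2, rem=3, I/O yield, promote→Q0. Q0=[P4,P3] Q1=[P1,P2] Q2=[]
t=21-22: P4@Q0 runs 1, rem=0, completes. Q0=[P3] Q1=[P1,P2] Q2=[]
t=22-24: P3@Q0 runs 2, rem=1, I/O yield, promote→Q0. Q0=[P3] Q1=[P1,P2] Q2=[]
t=24-25: P3@Q0 runs 1, rem=0, completes. Q0=[] Q1=[P1,P2] Q2=[]
t=25-29: P1@Q1 runs 4, rem=7, quantum used, demote→Q2. Q0=[] Q1=[P2] Q2=[P1]
t=29-33: P2@Q1 runs 4, rem=8, quantum used, demote→Q2. Q0=[] Q1=[] Q2=[P1,P2]
t=33-40: P1@Q2 runs 7, rem=0, completes. Q0=[] Q1=[] Q2=[P2]
t=40-48: P2@Q2 runs 8, rem=0, completes. Q0=[] Q1=[] Q2=[]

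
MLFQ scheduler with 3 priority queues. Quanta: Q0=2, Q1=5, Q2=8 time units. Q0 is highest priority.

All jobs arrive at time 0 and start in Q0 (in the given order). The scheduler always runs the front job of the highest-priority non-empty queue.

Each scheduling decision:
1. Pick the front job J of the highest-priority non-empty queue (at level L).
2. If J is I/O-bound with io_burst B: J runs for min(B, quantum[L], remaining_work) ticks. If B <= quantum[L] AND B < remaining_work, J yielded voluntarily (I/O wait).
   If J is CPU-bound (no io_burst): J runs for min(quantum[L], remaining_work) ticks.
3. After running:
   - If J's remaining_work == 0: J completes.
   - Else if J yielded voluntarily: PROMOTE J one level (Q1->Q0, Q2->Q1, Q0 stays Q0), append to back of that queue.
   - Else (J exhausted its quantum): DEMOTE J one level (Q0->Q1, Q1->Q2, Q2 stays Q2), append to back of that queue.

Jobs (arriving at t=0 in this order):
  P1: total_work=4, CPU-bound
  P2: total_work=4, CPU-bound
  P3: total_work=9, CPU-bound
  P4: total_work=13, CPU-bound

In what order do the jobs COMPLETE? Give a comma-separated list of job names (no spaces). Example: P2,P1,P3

t=0-2: P1@Q0 runs 2, rem=2, quantum used, demote→Q1. Q0=[P2,P3,P4] Q1=[P1] Q2=[]
t=2-4: P2@Q0 runs 2, rem=2, quantum used, demote→Q1. Q0=[P3,P4] Q1=[P1,P2] Q2=[]
t=4-6: P3@Q0 runs 2, rem=7, quantum used, demote→Q1. Q0=[P4] Q1=[P1,P2,P3] Q2=[]
t=6-8: P4@Q0 runs 2, rem=11, quantum used, demote→Q1. Q0=[] Q1=[P1,P2,P3,P4] Q2=[]
t=8-10: P1@Q1 runs 2, rem=0, completes. Q0=[] Q1=[P2,P3,P4] Q2=[]
t=10-12: P2@Q1 runs 2, rem=0, completes. Q0=[] Q1=[P3,P4] Q2=[]
t=12-17: P3@Q1 runs 5, rem=2, quantum used, demote→Q2. Q0=[] Q1=[P4] Q2=[P3]
t=17-22: P4@Q1 runs 5, rem=6, quantum used, demote→Q2. Q0=[] Q1=[] Q2=[P3,P4]
t=22-24: P3@Q2 runs 2, rem=0, completes. Q0=[] Q1=[] Q2=[P4]
t=24-30: P4@Q2 runs 6, rem=0, completes. Q0=[] Q1=[] Q2=[]

Answer: P1,P2,P3,P4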